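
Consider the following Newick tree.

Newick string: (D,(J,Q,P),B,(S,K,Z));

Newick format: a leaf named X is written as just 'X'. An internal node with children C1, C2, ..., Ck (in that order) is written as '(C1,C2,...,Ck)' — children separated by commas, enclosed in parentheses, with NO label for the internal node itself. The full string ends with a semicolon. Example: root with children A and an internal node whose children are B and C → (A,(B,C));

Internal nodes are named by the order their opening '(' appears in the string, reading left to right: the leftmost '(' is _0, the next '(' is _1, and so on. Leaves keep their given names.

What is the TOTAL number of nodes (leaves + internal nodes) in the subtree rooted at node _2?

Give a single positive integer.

Answer: 4

Derivation:
Newick: (D,(J,Q,P),B,(S,K,Z));
Locate _2: it is the '(' at position 13 (the 3rd '(' reading left to right).
Query: subtree rooted at _2
_2: subtree_size = 1 + 3
  S: subtree_size = 1 + 0
  K: subtree_size = 1 + 0
  Z: subtree_size = 1 + 0
Total subtree size of _2: 4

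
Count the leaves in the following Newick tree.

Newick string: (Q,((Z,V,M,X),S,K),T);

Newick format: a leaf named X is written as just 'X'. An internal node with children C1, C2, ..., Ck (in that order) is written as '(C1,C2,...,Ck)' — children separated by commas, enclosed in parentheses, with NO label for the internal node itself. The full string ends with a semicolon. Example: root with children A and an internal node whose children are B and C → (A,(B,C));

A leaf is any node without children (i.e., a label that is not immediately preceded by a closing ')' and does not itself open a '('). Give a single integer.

Newick: (Q,((Z,V,M,X),S,K),T);
Scan left-to-right; a leaf is any maximal label run not followed by '(':
  pos 1: leaf 'Q' → count = 1
  pos 5: leaf 'Z' → count = 2
  pos 7: leaf 'V' → count = 3
  pos 9: leaf 'M' → count = 4
  pos 11: leaf 'X' → count = 5
  pos 14: leaf 'S' → count = 6
  pos 16: leaf 'K' → count = 7
  pos 19: leaf 'T' → count = 8
Total leaves: 8

Answer: 8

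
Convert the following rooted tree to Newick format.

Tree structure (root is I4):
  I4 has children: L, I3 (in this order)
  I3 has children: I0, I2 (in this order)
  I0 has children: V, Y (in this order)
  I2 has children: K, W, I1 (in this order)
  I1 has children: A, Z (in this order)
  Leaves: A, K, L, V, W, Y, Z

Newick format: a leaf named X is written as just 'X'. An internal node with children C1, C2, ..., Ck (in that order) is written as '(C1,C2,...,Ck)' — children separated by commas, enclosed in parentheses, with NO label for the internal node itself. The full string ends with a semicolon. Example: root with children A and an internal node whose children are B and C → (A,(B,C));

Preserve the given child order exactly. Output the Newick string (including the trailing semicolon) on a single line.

internal I4 with children ['L', 'I3']
  leaf 'L' → 'L'
  internal I3 with children ['I0', 'I2']
    internal I0 with children ['V', 'Y']
      leaf 'V' → 'V'
      leaf 'Y' → 'Y'
    → '(V,Y)'
    internal I2 with children ['K', 'W', 'I1']
      leaf 'K' → 'K'
      leaf 'W' → 'W'
      internal I1 with children ['A', 'Z']
        leaf 'A' → 'A'
        leaf 'Z' → 'Z'
      → '(A,Z)'
    → '(K,W,(A,Z))'
  → '((V,Y),(K,W,(A,Z)))'
→ '(L,((V,Y),(K,W,(A,Z))))'
Final: (L,((V,Y),(K,W,(A,Z))));

Answer: (L,((V,Y),(K,W,(A,Z))));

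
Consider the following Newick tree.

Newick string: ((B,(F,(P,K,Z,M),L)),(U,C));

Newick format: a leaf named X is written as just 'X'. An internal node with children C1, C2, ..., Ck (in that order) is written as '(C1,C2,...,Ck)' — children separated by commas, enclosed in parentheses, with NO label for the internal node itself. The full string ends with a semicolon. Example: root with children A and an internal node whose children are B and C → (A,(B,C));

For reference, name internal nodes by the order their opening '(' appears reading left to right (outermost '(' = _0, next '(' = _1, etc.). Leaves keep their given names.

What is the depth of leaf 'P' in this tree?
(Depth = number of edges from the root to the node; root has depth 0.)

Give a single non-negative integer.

Newick: ((B,(F,(P,K,Z,M),L)),(U,C));
Naming internals by '(' encounter order: outermost '(' = _0, next = _1, ...
Query node: P
Path from root: _0 -> _1 -> _2 -> _3 -> P
Depth of P: 4 (number of edges from root)

Answer: 4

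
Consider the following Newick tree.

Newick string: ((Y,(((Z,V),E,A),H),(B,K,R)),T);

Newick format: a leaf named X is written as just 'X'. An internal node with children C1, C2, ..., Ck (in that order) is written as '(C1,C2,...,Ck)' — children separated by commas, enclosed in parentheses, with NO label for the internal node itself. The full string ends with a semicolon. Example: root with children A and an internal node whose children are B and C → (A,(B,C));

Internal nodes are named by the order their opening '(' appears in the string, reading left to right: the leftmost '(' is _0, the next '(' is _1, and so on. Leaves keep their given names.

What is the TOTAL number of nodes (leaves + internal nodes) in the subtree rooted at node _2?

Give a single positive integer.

Newick: ((Y,(((Z,V),E,A),H),(B,K,R)),T);
Locate _2: it is the '(' at position 4 (the 3rd '(' reading left to right).
Query: subtree rooted at _2
_2: subtree_size = 1 + 7
  _3: subtree_size = 1 + 5
    _4: subtree_size = 1 + 2
      Z: subtree_size = 1 + 0
      V: subtree_size = 1 + 0
    E: subtree_size = 1 + 0
    A: subtree_size = 1 + 0
  H: subtree_size = 1 + 0
Total subtree size of _2: 8

Answer: 8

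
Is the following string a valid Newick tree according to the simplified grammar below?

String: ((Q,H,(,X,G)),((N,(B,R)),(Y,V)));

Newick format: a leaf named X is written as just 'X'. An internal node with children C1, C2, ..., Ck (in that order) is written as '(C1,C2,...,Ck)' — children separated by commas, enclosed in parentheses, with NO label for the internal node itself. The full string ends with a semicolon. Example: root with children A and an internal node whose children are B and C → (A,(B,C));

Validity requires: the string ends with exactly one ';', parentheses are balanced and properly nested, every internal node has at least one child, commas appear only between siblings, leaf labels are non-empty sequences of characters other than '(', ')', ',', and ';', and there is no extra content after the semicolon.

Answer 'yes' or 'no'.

Answer: no

Derivation:
Input: ((Q,H,(,X,G)),((N,(B,R)),(Y,V)));
Paren balance: 7 '(' vs 7 ')' OK
Ends with single ';': True
Full parse: FAILS (empty leaf label at pos 7)
Valid: False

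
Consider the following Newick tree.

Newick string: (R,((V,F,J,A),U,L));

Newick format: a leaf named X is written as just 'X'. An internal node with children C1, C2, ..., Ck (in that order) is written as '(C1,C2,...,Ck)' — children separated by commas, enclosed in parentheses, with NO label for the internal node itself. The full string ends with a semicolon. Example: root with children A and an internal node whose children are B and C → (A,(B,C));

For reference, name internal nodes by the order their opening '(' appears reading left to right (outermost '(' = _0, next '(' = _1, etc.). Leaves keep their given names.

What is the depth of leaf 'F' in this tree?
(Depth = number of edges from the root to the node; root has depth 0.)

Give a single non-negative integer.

Answer: 3

Derivation:
Newick: (R,((V,F,J,A),U,L));
Naming internals by '(' encounter order: outermost '(' = _0, next = _1, ...
Query node: F
Path from root: _0 -> _1 -> _2 -> F
Depth of F: 3 (number of edges from root)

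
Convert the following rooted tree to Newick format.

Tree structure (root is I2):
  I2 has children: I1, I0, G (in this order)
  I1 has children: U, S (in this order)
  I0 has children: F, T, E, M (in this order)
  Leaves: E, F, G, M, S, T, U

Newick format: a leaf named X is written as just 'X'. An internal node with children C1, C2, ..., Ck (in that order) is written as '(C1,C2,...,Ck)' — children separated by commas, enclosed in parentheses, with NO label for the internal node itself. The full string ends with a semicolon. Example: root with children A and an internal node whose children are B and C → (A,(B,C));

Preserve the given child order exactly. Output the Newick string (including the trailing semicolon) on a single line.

Answer: ((U,S),(F,T,E,M),G);

Derivation:
internal I2 with children ['I1', 'I0', 'G']
  internal I1 with children ['U', 'S']
    leaf 'U' → 'U'
    leaf 'S' → 'S'
  → '(U,S)'
  internal I0 with children ['F', 'T', 'E', 'M']
    leaf 'F' → 'F'
    leaf 'T' → 'T'
    leaf 'E' → 'E'
    leaf 'M' → 'M'
  → '(F,T,E,M)'
  leaf 'G' → 'G'
→ '((U,S),(F,T,E,M),G)'
Final: ((U,S),(F,T,E,M),G);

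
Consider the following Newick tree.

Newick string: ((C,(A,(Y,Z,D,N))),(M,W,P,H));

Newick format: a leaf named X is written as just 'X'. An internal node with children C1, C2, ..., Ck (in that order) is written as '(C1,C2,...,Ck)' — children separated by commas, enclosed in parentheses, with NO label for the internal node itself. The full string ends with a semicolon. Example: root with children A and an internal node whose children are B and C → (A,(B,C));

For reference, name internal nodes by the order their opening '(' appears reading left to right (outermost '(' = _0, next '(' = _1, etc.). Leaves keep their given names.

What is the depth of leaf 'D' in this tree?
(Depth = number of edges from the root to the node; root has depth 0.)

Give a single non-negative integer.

Newick: ((C,(A,(Y,Z,D,N))),(M,W,P,H));
Naming internals by '(' encounter order: outermost '(' = _0, next = _1, ...
Query node: D
Path from root: _0 -> _1 -> _2 -> _3 -> D
Depth of D: 4 (number of edges from root)

Answer: 4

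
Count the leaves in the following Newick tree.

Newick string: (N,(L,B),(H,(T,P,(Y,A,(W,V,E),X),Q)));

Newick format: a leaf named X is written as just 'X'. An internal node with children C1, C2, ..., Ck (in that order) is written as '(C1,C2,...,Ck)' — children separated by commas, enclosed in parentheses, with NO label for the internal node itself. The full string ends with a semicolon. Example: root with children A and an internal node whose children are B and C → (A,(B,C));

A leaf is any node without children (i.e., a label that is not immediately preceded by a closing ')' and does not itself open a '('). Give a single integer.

Answer: 13

Derivation:
Newick: (N,(L,B),(H,(T,P,(Y,A,(W,V,E),X),Q)));
Scan left-to-right; a leaf is any maximal label run not followed by '(':
  pos 1: leaf 'N' → count = 1
  pos 4: leaf 'L' → count = 2
  pos 6: leaf 'B' → count = 3
  pos 10: leaf 'H' → count = 4
  pos 13: leaf 'T' → count = 5
  pos 15: leaf 'P' → count = 6
  pos 18: leaf 'Y' → count = 7
  pos 20: leaf 'A' → count = 8
  pos 23: leaf 'W' → count = 9
  pos 25: leaf 'V' → count = 10
  pos 27: leaf 'E' → count = 11
  pos 30: leaf 'X' → count = 12
  pos 33: leaf 'Q' → count = 13
Total leaves: 13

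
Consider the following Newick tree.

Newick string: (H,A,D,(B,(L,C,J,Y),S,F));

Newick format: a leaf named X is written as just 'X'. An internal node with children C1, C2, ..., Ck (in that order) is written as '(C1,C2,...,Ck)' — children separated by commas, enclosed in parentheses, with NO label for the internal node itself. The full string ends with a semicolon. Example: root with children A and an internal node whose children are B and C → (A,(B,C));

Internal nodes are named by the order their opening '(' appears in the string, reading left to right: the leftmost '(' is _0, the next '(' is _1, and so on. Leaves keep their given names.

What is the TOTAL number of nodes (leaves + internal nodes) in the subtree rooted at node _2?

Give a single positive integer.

Newick: (H,A,D,(B,(L,C,J,Y),S,F));
Locate _2: it is the '(' at position 10 (the 3rd '(' reading left to right).
Query: subtree rooted at _2
_2: subtree_size = 1 + 4
  L: subtree_size = 1 + 0
  C: subtree_size = 1 + 0
  J: subtree_size = 1 + 0
  Y: subtree_size = 1 + 0
Total subtree size of _2: 5

Answer: 5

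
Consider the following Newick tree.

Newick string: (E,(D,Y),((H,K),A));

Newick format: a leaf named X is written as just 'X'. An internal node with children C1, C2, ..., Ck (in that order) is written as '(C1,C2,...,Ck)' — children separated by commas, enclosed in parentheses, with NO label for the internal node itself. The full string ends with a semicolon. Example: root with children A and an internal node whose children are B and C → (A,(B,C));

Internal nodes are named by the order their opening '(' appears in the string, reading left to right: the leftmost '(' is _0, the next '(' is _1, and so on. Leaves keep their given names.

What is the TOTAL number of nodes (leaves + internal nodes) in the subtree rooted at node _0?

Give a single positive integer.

Newick: (E,(D,Y),((H,K),A));
Locate _0: it is the '(' at position 0 (the 1st '(' reading left to right).
Query: subtree rooted at _0
_0: subtree_size = 1 + 9
  E: subtree_size = 1 + 0
  _1: subtree_size = 1 + 2
    D: subtree_size = 1 + 0
    Y: subtree_size = 1 + 0
  _2: subtree_size = 1 + 4
    _3: subtree_size = 1 + 2
      H: subtree_size = 1 + 0
      K: subtree_size = 1 + 0
    A: subtree_size = 1 + 0
Total subtree size of _0: 10

Answer: 10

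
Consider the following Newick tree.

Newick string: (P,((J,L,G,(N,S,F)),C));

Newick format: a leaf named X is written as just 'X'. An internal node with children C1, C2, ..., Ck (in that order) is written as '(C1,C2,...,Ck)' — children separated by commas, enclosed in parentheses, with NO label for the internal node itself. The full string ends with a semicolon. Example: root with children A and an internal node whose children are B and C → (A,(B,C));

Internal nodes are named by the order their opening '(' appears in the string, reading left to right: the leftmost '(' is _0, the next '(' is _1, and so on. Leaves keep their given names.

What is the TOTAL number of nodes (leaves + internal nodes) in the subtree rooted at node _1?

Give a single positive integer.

Answer: 10

Derivation:
Newick: (P,((J,L,G,(N,S,F)),C));
Locate _1: it is the '(' at position 3 (the 2nd '(' reading left to right).
Query: subtree rooted at _1
_1: subtree_size = 1 + 9
  _2: subtree_size = 1 + 7
    J: subtree_size = 1 + 0
    L: subtree_size = 1 + 0
    G: subtree_size = 1 + 0
    _3: subtree_size = 1 + 3
      N: subtree_size = 1 + 0
      S: subtree_size = 1 + 0
      F: subtree_size = 1 + 0
  C: subtree_size = 1 + 0
Total subtree size of _1: 10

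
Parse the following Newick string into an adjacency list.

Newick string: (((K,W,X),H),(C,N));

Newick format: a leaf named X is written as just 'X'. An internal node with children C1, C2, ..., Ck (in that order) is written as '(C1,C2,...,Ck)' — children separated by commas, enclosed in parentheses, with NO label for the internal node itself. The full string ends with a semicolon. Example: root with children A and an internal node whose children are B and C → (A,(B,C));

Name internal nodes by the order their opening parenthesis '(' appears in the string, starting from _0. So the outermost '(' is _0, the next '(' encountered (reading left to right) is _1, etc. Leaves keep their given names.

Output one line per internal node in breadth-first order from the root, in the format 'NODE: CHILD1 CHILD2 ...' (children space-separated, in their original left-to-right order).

Answer: _0: _1 _3
_1: _2 H
_3: C N
_2: K W X

Derivation:
Input: (((K,W,X),H),(C,N));
Scanning left-to-right, naming '(' by encounter order:
  pos 0: '(' -> open internal node _0 (depth 1)
  pos 1: '(' -> open internal node _1 (depth 2)
  pos 2: '(' -> open internal node _2 (depth 3)
  pos 8: ')' -> close internal node _2 (now at depth 2)
  pos 11: ')' -> close internal node _1 (now at depth 1)
  pos 13: '(' -> open internal node _3 (depth 2)
  pos 17: ')' -> close internal node _3 (now at depth 1)
  pos 18: ')' -> close internal node _0 (now at depth 0)
Total internal nodes: 4
BFS adjacency from root:
  _0: _1 _3
  _1: _2 H
  _3: C N
  _2: K W X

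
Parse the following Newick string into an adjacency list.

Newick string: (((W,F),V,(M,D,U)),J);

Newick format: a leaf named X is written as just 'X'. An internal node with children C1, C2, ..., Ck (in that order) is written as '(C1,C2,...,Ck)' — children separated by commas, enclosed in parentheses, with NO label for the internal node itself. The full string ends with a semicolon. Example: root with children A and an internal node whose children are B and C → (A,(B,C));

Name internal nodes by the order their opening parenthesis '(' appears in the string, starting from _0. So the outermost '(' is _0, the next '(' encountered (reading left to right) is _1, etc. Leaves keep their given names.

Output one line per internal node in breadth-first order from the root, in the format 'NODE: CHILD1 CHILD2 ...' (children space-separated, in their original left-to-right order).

Answer: _0: _1 J
_1: _2 V _3
_2: W F
_3: M D U

Derivation:
Input: (((W,F),V,(M,D,U)),J);
Scanning left-to-right, naming '(' by encounter order:
  pos 0: '(' -> open internal node _0 (depth 1)
  pos 1: '(' -> open internal node _1 (depth 2)
  pos 2: '(' -> open internal node _2 (depth 3)
  pos 6: ')' -> close internal node _2 (now at depth 2)
  pos 10: '(' -> open internal node _3 (depth 3)
  pos 16: ')' -> close internal node _3 (now at depth 2)
  pos 17: ')' -> close internal node _1 (now at depth 1)
  pos 20: ')' -> close internal node _0 (now at depth 0)
Total internal nodes: 4
BFS adjacency from root:
  _0: _1 J
  _1: _2 V _3
  _2: W F
  _3: M D U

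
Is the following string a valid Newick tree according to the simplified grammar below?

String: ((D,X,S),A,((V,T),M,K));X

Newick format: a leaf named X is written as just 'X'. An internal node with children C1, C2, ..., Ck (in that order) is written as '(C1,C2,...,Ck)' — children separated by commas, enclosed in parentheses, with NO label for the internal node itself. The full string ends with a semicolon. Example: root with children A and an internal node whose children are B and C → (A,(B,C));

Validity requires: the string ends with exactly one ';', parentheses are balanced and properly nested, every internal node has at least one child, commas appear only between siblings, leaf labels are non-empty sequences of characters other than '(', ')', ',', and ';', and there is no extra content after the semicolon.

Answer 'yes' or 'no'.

Answer: no

Derivation:
Input: ((D,X,S),A,((V,T),M,K));X
Paren balance: 4 '(' vs 4 ')' OK
Ends with single ';': False
Full parse: FAILS (must end with ;)
Valid: False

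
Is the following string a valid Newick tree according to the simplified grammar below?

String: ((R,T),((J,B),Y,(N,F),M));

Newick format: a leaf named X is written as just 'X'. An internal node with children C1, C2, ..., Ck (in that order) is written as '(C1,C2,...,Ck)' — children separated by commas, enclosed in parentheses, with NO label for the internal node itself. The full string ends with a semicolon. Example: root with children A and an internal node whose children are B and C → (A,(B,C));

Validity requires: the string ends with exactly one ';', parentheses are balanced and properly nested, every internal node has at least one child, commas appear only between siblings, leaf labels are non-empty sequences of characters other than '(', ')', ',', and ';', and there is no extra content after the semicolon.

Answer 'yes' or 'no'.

Input: ((R,T),((J,B),Y,(N,F),M));
Paren balance: 5 '(' vs 5 ')' OK
Ends with single ';': True
Full parse: OK
Valid: True

Answer: yes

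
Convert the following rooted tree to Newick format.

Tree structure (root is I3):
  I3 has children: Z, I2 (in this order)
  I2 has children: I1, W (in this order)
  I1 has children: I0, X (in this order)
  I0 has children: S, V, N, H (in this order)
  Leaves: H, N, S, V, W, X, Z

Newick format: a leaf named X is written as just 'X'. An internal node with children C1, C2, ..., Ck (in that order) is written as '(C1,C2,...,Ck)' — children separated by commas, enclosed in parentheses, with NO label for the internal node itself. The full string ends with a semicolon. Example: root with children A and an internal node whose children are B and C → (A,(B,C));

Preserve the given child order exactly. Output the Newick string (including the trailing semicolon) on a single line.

internal I3 with children ['Z', 'I2']
  leaf 'Z' → 'Z'
  internal I2 with children ['I1', 'W']
    internal I1 with children ['I0', 'X']
      internal I0 with children ['S', 'V', 'N', 'H']
        leaf 'S' → 'S'
        leaf 'V' → 'V'
        leaf 'N' → 'N'
        leaf 'H' → 'H'
      → '(S,V,N,H)'
      leaf 'X' → 'X'
    → '((S,V,N,H),X)'
    leaf 'W' → 'W'
  → '(((S,V,N,H),X),W)'
→ '(Z,(((S,V,N,H),X),W))'
Final: (Z,(((S,V,N,H),X),W));

Answer: (Z,(((S,V,N,H),X),W));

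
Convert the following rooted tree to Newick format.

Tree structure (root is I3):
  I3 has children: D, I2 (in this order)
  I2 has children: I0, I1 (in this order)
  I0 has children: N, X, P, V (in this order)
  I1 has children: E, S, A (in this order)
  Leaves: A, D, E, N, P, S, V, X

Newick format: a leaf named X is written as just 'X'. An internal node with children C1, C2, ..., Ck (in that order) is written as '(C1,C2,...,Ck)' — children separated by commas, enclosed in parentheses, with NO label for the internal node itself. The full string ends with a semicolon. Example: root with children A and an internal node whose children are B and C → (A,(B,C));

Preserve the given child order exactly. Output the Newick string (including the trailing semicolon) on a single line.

internal I3 with children ['D', 'I2']
  leaf 'D' → 'D'
  internal I2 with children ['I0', 'I1']
    internal I0 with children ['N', 'X', 'P', 'V']
      leaf 'N' → 'N'
      leaf 'X' → 'X'
      leaf 'P' → 'P'
      leaf 'V' → 'V'
    → '(N,X,P,V)'
    internal I1 with children ['E', 'S', 'A']
      leaf 'E' → 'E'
      leaf 'S' → 'S'
      leaf 'A' → 'A'
    → '(E,S,A)'
  → '((N,X,P,V),(E,S,A))'
→ '(D,((N,X,P,V),(E,S,A)))'
Final: (D,((N,X,P,V),(E,S,A)));

Answer: (D,((N,X,P,V),(E,S,A)));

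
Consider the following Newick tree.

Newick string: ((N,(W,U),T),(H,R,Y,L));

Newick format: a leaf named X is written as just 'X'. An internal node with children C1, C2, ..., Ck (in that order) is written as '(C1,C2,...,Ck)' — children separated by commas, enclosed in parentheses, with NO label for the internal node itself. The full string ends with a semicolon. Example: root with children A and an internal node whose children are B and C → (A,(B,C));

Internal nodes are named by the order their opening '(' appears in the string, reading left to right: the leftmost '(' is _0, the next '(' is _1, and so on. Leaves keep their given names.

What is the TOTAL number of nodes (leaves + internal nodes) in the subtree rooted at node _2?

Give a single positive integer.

Answer: 3

Derivation:
Newick: ((N,(W,U),T),(H,R,Y,L));
Locate _2: it is the '(' at position 4 (the 3rd '(' reading left to right).
Query: subtree rooted at _2
_2: subtree_size = 1 + 2
  W: subtree_size = 1 + 0
  U: subtree_size = 1 + 0
Total subtree size of _2: 3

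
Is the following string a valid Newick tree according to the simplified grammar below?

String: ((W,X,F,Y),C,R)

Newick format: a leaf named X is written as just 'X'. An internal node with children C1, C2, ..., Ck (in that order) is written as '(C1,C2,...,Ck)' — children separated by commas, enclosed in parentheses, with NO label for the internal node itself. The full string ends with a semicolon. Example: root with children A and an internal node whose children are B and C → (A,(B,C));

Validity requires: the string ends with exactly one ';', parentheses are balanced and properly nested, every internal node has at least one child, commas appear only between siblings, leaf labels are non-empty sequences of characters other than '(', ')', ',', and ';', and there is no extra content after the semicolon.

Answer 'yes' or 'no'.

Input: ((W,X,F,Y),C,R)
Paren balance: 2 '(' vs 2 ')' OK
Ends with single ';': False
Full parse: FAILS (must end with ;)
Valid: False

Answer: no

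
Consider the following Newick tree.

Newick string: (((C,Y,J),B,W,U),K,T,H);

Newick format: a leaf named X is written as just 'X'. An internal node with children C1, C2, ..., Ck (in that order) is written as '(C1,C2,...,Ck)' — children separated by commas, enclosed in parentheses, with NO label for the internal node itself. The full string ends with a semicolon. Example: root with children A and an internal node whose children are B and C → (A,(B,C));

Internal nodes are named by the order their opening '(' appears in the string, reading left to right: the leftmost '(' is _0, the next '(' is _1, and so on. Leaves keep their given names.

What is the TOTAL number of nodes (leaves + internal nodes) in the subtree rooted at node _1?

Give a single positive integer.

Answer: 8

Derivation:
Newick: (((C,Y,J),B,W,U),K,T,H);
Locate _1: it is the '(' at position 1 (the 2nd '(' reading left to right).
Query: subtree rooted at _1
_1: subtree_size = 1 + 7
  _2: subtree_size = 1 + 3
    C: subtree_size = 1 + 0
    Y: subtree_size = 1 + 0
    J: subtree_size = 1 + 0
  B: subtree_size = 1 + 0
  W: subtree_size = 1 + 0
  U: subtree_size = 1 + 0
Total subtree size of _1: 8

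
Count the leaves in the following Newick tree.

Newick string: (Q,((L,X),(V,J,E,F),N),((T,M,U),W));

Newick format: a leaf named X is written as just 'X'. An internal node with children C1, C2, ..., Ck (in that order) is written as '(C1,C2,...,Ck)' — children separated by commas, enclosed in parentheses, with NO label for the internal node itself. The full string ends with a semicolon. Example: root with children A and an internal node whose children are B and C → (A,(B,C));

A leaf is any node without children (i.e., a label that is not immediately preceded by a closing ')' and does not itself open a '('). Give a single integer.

Answer: 12

Derivation:
Newick: (Q,((L,X),(V,J,E,F),N),((T,M,U),W));
Scan left-to-right; a leaf is any maximal label run not followed by '(':
  pos 1: leaf 'Q' → count = 1
  pos 5: leaf 'L' → count = 2
  pos 7: leaf 'X' → count = 3
  pos 11: leaf 'V' → count = 4
  pos 13: leaf 'J' → count = 5
  pos 15: leaf 'E' → count = 6
  pos 17: leaf 'F' → count = 7
  pos 20: leaf 'N' → count = 8
  pos 25: leaf 'T' → count = 9
  pos 27: leaf 'M' → count = 10
  pos 29: leaf 'U' → count = 11
  pos 32: leaf 'W' → count = 12
Total leaves: 12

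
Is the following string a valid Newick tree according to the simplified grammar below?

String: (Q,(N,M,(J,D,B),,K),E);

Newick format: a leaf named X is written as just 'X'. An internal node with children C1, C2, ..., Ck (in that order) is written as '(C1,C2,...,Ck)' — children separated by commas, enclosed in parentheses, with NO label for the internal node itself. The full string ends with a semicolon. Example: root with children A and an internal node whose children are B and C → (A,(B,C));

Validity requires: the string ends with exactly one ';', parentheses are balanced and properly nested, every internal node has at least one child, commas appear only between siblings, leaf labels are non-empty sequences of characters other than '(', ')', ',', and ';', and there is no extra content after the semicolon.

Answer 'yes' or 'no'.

Answer: no

Derivation:
Input: (Q,(N,M,(J,D,B),,K),E);
Paren balance: 3 '(' vs 3 ')' OK
Ends with single ';': True
Full parse: FAILS (empty leaf label at pos 16)
Valid: False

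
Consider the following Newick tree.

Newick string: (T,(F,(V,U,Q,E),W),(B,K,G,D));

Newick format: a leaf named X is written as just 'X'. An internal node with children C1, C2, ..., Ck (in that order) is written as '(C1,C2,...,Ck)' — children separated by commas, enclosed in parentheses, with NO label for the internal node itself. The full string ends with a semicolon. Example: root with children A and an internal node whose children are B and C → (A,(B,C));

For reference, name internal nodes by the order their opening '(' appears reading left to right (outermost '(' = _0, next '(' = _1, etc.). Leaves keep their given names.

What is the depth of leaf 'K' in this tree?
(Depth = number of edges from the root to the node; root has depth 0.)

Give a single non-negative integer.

Newick: (T,(F,(V,U,Q,E),W),(B,K,G,D));
Naming internals by '(' encounter order: outermost '(' = _0, next = _1, ...
Query node: K
Path from root: _0 -> _3 -> K
Depth of K: 2 (number of edges from root)

Answer: 2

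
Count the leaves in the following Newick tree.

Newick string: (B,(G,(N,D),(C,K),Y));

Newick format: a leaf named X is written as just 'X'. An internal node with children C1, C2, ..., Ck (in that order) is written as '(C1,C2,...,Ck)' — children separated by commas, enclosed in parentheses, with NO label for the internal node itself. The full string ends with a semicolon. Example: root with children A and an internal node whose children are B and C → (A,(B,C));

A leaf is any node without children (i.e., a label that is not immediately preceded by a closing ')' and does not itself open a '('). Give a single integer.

Answer: 7

Derivation:
Newick: (B,(G,(N,D),(C,K),Y));
Scan left-to-right; a leaf is any maximal label run not followed by '(':
  pos 1: leaf 'B' → count = 1
  pos 4: leaf 'G' → count = 2
  pos 7: leaf 'N' → count = 3
  pos 9: leaf 'D' → count = 4
  pos 13: leaf 'C' → count = 5
  pos 15: leaf 'K' → count = 6
  pos 18: leaf 'Y' → count = 7
Total leaves: 7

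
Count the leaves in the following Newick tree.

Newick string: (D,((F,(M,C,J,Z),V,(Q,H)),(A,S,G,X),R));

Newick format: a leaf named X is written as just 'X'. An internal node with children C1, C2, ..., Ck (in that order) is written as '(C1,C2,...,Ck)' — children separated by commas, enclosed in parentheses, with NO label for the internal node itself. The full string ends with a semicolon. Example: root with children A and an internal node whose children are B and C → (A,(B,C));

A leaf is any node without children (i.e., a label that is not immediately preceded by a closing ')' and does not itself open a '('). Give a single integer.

Newick: (D,((F,(M,C,J,Z),V,(Q,H)),(A,S,G,X),R));
Scan left-to-right; a leaf is any maximal label run not followed by '(':
  pos 1: leaf 'D' → count = 1
  pos 5: leaf 'F' → count = 2
  pos 8: leaf 'M' → count = 3
  pos 10: leaf 'C' → count = 4
  pos 12: leaf 'J' → count = 5
  pos 14: leaf 'Z' → count = 6
  pos 17: leaf 'V' → count = 7
  pos 20: leaf 'Q' → count = 8
  pos 22: leaf 'H' → count = 9
  pos 27: leaf 'A' → count = 10
  pos 29: leaf 'S' → count = 11
  pos 31: leaf 'G' → count = 12
  pos 33: leaf 'X' → count = 13
  pos 36: leaf 'R' → count = 14
Total leaves: 14

Answer: 14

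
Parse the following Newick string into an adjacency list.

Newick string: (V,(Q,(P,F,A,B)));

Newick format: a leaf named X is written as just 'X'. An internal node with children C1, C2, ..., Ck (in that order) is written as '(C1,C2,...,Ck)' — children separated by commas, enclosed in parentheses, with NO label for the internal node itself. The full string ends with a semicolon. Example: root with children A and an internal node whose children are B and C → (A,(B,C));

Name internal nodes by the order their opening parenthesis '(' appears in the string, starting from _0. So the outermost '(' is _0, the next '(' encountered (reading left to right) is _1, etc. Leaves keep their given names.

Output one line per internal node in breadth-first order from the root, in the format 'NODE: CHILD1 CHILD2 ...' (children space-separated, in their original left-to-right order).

Answer: _0: V _1
_1: Q _2
_2: P F A B

Derivation:
Input: (V,(Q,(P,F,A,B)));
Scanning left-to-right, naming '(' by encounter order:
  pos 0: '(' -> open internal node _0 (depth 1)
  pos 3: '(' -> open internal node _1 (depth 2)
  pos 6: '(' -> open internal node _2 (depth 3)
  pos 14: ')' -> close internal node _2 (now at depth 2)
  pos 15: ')' -> close internal node _1 (now at depth 1)
  pos 16: ')' -> close internal node _0 (now at depth 0)
Total internal nodes: 3
BFS adjacency from root:
  _0: V _1
  _1: Q _2
  _2: P F A B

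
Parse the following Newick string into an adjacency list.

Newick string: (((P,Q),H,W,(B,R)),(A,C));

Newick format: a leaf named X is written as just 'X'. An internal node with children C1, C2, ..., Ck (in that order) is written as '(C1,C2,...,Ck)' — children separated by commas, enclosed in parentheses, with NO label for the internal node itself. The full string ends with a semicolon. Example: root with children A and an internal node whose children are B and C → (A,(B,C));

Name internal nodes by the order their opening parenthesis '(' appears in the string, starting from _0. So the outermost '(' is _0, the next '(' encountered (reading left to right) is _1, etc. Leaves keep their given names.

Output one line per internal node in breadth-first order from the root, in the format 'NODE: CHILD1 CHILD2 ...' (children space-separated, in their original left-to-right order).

Answer: _0: _1 _4
_1: _2 H W _3
_4: A C
_2: P Q
_3: B R

Derivation:
Input: (((P,Q),H,W,(B,R)),(A,C));
Scanning left-to-right, naming '(' by encounter order:
  pos 0: '(' -> open internal node _0 (depth 1)
  pos 1: '(' -> open internal node _1 (depth 2)
  pos 2: '(' -> open internal node _2 (depth 3)
  pos 6: ')' -> close internal node _2 (now at depth 2)
  pos 12: '(' -> open internal node _3 (depth 3)
  pos 16: ')' -> close internal node _3 (now at depth 2)
  pos 17: ')' -> close internal node _1 (now at depth 1)
  pos 19: '(' -> open internal node _4 (depth 2)
  pos 23: ')' -> close internal node _4 (now at depth 1)
  pos 24: ')' -> close internal node _0 (now at depth 0)
Total internal nodes: 5
BFS adjacency from root:
  _0: _1 _4
  _1: _2 H W _3
  _4: A C
  _2: P Q
  _3: B R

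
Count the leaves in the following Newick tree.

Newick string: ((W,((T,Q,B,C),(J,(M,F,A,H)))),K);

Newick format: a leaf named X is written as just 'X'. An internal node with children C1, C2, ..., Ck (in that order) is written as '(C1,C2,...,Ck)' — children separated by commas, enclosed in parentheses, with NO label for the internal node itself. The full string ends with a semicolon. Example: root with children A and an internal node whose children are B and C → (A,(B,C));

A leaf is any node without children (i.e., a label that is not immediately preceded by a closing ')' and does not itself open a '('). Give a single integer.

Newick: ((W,((T,Q,B,C),(J,(M,F,A,H)))),K);
Scan left-to-right; a leaf is any maximal label run not followed by '(':
  pos 2: leaf 'W' → count = 1
  pos 6: leaf 'T' → count = 2
  pos 8: leaf 'Q' → count = 3
  pos 10: leaf 'B' → count = 4
  pos 12: leaf 'C' → count = 5
  pos 16: leaf 'J' → count = 6
  pos 19: leaf 'M' → count = 7
  pos 21: leaf 'F' → count = 8
  pos 23: leaf 'A' → count = 9
  pos 25: leaf 'H' → count = 10
  pos 31: leaf 'K' → count = 11
Total leaves: 11

Answer: 11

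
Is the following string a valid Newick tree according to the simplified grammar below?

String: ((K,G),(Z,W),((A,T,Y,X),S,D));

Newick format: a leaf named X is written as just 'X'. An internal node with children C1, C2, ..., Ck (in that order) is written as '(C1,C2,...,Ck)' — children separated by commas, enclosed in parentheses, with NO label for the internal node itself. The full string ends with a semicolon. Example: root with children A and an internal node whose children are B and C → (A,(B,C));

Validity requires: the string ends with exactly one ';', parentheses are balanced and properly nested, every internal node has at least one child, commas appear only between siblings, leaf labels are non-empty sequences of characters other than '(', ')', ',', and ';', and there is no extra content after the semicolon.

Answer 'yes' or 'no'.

Input: ((K,G),(Z,W),((A,T,Y,X),S,D));
Paren balance: 5 '(' vs 5 ')' OK
Ends with single ';': True
Full parse: OK
Valid: True

Answer: yes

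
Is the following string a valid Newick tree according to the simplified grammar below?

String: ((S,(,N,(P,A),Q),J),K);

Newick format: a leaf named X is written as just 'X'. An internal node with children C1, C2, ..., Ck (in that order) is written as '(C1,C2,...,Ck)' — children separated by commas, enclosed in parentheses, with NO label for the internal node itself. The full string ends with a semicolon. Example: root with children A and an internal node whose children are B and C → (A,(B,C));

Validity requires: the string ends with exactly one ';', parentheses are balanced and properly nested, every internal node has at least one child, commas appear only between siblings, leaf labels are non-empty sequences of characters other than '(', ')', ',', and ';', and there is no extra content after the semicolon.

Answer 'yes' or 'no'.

Answer: no

Derivation:
Input: ((S,(,N,(P,A),Q),J),K);
Paren balance: 4 '(' vs 4 ')' OK
Ends with single ';': True
Full parse: FAILS (empty leaf label at pos 5)
Valid: False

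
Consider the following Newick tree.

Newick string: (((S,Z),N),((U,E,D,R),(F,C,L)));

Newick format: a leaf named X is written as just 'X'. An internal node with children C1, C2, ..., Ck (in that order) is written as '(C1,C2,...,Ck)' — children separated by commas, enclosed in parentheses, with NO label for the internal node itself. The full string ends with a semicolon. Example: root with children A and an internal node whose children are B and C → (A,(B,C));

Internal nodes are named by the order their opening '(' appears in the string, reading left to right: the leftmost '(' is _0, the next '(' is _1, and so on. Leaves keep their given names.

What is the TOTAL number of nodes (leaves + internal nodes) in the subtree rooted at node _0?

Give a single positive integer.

Newick: (((S,Z),N),((U,E,D,R),(F,C,L)));
Locate _0: it is the '(' at position 0 (the 1st '(' reading left to right).
Query: subtree rooted at _0
_0: subtree_size = 1 + 15
  _1: subtree_size = 1 + 4
    _2: subtree_size = 1 + 2
      S: subtree_size = 1 + 0
      Z: subtree_size = 1 + 0
    N: subtree_size = 1 + 0
  _3: subtree_size = 1 + 9
    _4: subtree_size = 1 + 4
      U: subtree_size = 1 + 0
      E: subtree_size = 1 + 0
      D: subtree_size = 1 + 0
      R: subtree_size = 1 + 0
    _5: subtree_size = 1 + 3
      F: subtree_size = 1 + 0
      C: subtree_size = 1 + 0
      L: subtree_size = 1 + 0
Total subtree size of _0: 16

Answer: 16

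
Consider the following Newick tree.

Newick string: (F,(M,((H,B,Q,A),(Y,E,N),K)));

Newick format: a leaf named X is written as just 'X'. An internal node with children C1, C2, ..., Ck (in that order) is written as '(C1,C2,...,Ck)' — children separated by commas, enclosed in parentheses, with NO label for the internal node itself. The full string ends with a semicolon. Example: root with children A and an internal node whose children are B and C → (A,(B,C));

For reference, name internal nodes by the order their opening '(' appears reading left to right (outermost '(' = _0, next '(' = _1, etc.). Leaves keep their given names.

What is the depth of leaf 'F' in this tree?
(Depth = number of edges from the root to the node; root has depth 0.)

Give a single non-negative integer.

Newick: (F,(M,((H,B,Q,A),(Y,E,N),K)));
Naming internals by '(' encounter order: outermost '(' = _0, next = _1, ...
Query node: F
Path from root: _0 -> F
Depth of F: 1 (number of edges from root)

Answer: 1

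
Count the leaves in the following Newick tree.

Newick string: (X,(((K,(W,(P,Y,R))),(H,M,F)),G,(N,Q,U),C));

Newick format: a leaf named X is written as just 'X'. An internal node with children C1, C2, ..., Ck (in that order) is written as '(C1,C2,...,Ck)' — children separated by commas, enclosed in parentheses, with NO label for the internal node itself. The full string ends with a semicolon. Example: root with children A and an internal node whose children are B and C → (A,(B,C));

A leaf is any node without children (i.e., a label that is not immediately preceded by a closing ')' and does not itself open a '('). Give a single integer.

Answer: 14

Derivation:
Newick: (X,(((K,(W,(P,Y,R))),(H,M,F)),G,(N,Q,U),C));
Scan left-to-right; a leaf is any maximal label run not followed by '(':
  pos 1: leaf 'X' → count = 1
  pos 6: leaf 'K' → count = 2
  pos 9: leaf 'W' → count = 3
  pos 12: leaf 'P' → count = 4
  pos 14: leaf 'Y' → count = 5
  pos 16: leaf 'R' → count = 6
  pos 22: leaf 'H' → count = 7
  pos 24: leaf 'M' → count = 8
  pos 26: leaf 'F' → count = 9
  pos 30: leaf 'G' → count = 10
  pos 33: leaf 'N' → count = 11
  pos 35: leaf 'Q' → count = 12
  pos 37: leaf 'U' → count = 13
  pos 40: leaf 'C' → count = 14
Total leaves: 14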